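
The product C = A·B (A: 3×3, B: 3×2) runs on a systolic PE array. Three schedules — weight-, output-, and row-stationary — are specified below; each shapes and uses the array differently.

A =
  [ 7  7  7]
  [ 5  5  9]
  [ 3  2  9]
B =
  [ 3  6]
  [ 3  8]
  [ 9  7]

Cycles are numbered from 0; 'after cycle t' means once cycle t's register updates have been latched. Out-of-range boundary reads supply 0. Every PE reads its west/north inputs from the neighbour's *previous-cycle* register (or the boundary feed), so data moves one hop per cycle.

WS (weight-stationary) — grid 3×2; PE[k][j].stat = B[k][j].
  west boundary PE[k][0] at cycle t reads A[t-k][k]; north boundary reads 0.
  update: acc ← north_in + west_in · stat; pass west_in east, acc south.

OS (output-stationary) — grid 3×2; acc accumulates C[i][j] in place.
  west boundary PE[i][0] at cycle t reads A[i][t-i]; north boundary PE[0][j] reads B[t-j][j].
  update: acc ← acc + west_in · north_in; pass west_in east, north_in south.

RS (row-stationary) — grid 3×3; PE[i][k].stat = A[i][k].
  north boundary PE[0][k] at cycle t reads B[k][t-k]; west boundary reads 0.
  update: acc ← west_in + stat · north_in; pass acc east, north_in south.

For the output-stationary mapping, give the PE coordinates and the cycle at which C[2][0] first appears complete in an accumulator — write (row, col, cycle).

(row, col, cycle) = (2, 0, 4)

OS: C[2][0] accumulates in PE[2][0]:
  after 0 — PE[2][0] acc=0, pass-E 0, pass-S 0
  after 1 — PE[2][0] acc=0, pass-E 0, pass-S 0
  after 2 — PE[2][0] acc=9, pass-E 3, pass-S 3
  after 3 — PE[2][0] acc=15, pass-E 2, pass-S 3
  after 4 — PE[2][0] acc=96, pass-E 9, pass-S 9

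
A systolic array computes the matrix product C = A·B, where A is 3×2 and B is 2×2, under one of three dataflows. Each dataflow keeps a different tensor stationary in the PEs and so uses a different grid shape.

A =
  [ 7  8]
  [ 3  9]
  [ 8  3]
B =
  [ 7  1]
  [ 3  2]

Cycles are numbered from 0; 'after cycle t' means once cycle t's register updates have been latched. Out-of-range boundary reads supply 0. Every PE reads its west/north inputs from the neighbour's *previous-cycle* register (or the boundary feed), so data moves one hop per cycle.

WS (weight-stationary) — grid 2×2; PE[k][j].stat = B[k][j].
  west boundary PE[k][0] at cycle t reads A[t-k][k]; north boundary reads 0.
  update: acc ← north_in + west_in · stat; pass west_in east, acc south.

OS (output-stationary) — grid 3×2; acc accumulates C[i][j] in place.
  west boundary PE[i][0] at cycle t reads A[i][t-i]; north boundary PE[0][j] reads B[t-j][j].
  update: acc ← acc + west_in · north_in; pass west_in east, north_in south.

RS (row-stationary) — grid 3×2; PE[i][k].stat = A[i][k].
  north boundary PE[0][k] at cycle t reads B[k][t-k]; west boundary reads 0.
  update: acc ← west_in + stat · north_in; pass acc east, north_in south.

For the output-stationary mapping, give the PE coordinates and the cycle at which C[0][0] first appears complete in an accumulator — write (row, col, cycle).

(row, col, cycle) = (0, 0, 1)

Under OS, C[0][0] lands at PE[0][0]:
  [0] (0,0) acc=49 (h:7 v:7)
  [1] (0,0) acc=73 (h:8 v:3)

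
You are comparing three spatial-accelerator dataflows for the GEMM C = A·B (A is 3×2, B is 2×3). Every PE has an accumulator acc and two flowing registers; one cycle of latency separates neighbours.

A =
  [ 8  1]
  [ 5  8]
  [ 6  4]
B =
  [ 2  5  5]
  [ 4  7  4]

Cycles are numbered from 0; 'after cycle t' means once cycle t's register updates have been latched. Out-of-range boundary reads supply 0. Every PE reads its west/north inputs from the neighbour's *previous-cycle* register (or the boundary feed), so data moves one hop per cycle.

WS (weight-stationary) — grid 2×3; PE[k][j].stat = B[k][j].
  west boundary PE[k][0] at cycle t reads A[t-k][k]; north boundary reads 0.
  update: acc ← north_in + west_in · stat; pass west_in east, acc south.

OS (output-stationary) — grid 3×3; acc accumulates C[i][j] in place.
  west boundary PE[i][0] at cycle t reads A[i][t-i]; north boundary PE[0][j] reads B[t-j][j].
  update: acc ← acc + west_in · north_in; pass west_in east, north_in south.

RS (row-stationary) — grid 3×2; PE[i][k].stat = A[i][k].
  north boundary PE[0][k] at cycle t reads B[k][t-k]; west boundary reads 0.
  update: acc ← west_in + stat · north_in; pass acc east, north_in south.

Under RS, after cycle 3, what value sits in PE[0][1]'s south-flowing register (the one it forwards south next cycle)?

register = 4

Tracing RS — 3×2 array, target PE[0][1]:
  @0  [0,0]  acc 16  |  →16  ↓2
  @0  [0,1]  acc 0  |  →0  ↓0
  @1  [0,0]  acc 40  |  →40  ↓5
  @1  [0,1]  acc 20  |  →20  ↓4
  @2  [0,0]  acc 40  |  →40  ↓5
  @2  [0,1]  acc 47  |  →47  ↓7
  @3  [0,0]  acc 0  |  →0  ↓0
  @3  [0,1]  acc 44  |  →44  ↓4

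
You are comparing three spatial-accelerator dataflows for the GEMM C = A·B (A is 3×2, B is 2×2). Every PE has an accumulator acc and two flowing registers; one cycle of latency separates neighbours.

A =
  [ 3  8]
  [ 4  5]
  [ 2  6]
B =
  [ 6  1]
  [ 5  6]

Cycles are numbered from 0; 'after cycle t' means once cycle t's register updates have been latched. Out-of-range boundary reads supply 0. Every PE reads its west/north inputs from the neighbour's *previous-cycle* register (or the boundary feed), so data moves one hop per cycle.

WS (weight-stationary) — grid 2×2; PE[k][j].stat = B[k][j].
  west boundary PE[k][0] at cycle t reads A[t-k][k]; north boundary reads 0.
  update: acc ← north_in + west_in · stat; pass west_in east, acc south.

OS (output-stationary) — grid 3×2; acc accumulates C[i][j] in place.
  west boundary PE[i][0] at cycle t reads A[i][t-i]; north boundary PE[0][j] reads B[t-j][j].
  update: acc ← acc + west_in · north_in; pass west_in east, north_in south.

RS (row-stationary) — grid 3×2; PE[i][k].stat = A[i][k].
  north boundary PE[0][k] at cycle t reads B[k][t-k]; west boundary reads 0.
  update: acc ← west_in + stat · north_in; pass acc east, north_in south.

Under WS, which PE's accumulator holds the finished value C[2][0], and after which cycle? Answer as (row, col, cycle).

WS: C[2][0] accumulates in PE[1][0]:
  after 0 — PE[1][0] acc=0, pass-E 0, pass-S 0
  after 1 — PE[1][0] acc=58, pass-E 8, pass-S 58
  after 2 — PE[1][0] acc=49, pass-E 5, pass-S 49
  after 3 — PE[1][0] acc=42, pass-E 6, pass-S 42

(row, col, cycle) = (1, 0, 3)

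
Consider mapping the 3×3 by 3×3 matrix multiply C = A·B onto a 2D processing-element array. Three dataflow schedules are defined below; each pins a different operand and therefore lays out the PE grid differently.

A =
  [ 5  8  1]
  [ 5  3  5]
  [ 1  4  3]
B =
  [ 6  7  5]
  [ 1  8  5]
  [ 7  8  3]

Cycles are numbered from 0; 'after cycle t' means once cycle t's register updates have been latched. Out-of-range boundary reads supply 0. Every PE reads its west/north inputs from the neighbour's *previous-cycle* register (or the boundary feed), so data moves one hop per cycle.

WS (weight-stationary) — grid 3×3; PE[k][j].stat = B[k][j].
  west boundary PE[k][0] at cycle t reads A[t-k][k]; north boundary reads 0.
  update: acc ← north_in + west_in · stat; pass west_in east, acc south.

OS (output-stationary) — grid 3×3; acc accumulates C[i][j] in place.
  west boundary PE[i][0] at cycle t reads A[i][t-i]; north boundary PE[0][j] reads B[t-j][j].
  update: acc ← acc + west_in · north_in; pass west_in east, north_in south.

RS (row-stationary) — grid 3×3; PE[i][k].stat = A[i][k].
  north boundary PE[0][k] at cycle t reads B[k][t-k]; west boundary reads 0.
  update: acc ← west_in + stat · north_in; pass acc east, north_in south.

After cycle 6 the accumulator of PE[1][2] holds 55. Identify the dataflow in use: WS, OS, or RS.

WS (3×3 grid), PE[1][2]:
  step 0 · PE1,2: acc=0; fwd→0 fwd↓0
  step 1 · PE1,2: acc=0; fwd→0 fwd↓0
  step 2 · PE1,2: acc=0; fwd→0 fwd↓0
  step 3 · PE1,2: acc=65; fwd→8 fwd↓65
  step 4 · PE1,2: acc=40; fwd→3 fwd↓40
  step 5 · PE1,2: acc=25; fwd→4 fwd↓25
  step 6 · PE1,2: acc=0; fwd→0 fwd↓0
OS (3×3 grid), PE[1][2]:
  step 0 · PE1,2: acc=0; fwd→0 fwd↓0
  step 1 · PE1,2: acc=0; fwd→0 fwd↓0
  step 2 · PE1,2: acc=0; fwd→0 fwd↓0
  step 3 · PE1,2: acc=25; fwd→5 fwd↓5
  step 4 · PE1,2: acc=40; fwd→3 fwd↓5
  step 5 · PE1,2: acc=55; fwd→5 fwd↓3
  step 6 · PE1,2: acc=55; fwd→0 fwd↓0
RS (3×3 grid), PE[1][2]:
  step 0 · PE1,2: acc=0; fwd→0 fwd↓0
  step 1 · PE1,2: acc=0; fwd→0 fwd↓0
  step 2 · PE1,2: acc=0; fwd→0 fwd↓0
  step 3 · PE1,2: acc=68; fwd→68 fwd↓7
  step 4 · PE1,2: acc=99; fwd→99 fwd↓8
  step 5 · PE1,2: acc=55; fwd→55 fwd↓3
  step 6 · PE1,2: acc=0; fwd→0 fwd↓0

dataflow = OS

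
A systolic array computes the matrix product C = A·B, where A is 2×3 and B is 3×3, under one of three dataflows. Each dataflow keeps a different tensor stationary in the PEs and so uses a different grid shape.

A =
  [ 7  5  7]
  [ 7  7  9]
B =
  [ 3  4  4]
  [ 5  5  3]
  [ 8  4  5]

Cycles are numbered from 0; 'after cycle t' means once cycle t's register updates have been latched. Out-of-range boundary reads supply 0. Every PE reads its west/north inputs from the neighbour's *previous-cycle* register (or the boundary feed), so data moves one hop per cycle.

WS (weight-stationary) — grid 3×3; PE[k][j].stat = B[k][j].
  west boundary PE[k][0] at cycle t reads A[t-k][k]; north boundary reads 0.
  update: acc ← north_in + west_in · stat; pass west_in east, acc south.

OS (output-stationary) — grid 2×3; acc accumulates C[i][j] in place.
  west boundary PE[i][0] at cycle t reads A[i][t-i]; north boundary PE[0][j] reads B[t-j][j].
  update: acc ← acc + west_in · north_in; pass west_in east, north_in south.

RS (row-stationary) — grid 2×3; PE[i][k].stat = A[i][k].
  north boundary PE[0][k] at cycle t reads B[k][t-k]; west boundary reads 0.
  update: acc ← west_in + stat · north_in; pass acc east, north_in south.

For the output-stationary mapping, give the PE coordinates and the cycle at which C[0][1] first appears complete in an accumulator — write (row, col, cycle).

OS: C[0][1] accumulates in PE[0][1]:
  step 0 · PE0,1: acc=0; fwd→0 fwd↓0
  step 1 · PE0,1: acc=28; fwd→7 fwd↓4
  step 2 · PE0,1: acc=53; fwd→5 fwd↓5
  step 3 · PE0,1: acc=81; fwd→7 fwd↓4

(row, col, cycle) = (0, 1, 3)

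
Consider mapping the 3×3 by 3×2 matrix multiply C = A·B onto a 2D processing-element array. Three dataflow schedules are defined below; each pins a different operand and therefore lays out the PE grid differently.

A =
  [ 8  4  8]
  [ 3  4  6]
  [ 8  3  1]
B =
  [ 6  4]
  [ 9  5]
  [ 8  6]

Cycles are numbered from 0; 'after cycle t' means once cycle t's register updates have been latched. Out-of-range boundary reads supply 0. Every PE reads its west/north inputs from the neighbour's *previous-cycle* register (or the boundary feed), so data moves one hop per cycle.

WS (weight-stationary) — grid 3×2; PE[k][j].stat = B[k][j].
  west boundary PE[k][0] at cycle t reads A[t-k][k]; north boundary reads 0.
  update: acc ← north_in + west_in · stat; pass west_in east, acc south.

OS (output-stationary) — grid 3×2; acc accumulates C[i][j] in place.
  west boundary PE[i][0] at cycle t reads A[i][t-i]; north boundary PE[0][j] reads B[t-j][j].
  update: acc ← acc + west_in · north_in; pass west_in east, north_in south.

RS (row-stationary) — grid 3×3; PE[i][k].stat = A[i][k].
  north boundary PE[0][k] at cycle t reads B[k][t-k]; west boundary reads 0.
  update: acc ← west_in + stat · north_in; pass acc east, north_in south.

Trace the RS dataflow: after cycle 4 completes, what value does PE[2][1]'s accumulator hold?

RS (3×3). Following PE[2][1] plus its west/north inputs:
  @0  [1,1]  acc 0  |  →0  ↓0
  @0  [2,0]  acc 0  |  →0  ↓0
  @0  [2,1]  acc 0  |  →0  ↓0
  @1  [1,1]  acc 0  |  →0  ↓0
  @1  [2,0]  acc 0  |  →0  ↓0
  @1  [2,1]  acc 0  |  →0  ↓0
  @2  [1,1]  acc 54  |  →54  ↓9
  @2  [2,0]  acc 48  |  →48  ↓6
  @2  [2,1]  acc 0  |  →0  ↓0
  @3  [1,1]  acc 32  |  →32  ↓5
  @3  [2,0]  acc 32  |  →32  ↓4
  @3  [2,1]  acc 75  |  →75  ↓9
  @4  [1,1]  acc 0  |  →0  ↓0
  @4  [2,0]  acc 0  |  →0  ↓0
  @4  [2,1]  acc 47  |  →47  ↓5

PE[2][1].acc = 47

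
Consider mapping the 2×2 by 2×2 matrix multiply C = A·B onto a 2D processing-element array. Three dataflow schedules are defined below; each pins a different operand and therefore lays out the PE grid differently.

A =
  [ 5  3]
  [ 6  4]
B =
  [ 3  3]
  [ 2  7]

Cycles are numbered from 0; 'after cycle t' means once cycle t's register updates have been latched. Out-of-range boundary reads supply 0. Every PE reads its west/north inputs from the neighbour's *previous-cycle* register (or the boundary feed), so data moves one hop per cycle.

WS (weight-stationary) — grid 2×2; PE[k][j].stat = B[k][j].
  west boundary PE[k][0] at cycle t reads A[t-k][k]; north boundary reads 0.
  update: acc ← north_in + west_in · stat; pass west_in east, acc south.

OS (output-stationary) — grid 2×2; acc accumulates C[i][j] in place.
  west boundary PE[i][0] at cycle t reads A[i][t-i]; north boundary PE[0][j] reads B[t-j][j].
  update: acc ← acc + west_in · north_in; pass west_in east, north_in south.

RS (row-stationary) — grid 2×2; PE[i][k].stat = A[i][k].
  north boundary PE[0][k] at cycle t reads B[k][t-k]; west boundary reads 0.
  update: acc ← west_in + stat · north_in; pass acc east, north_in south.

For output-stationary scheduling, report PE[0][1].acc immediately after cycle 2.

PE[0][1].acc = 36

OS 2×2: PE[0][1] cycle-by-cycle (with neighbour feeds):
  t=0 PE[0][0]: acc=15 h=5 v=3
  t=0 PE[0][1]: acc=0 h=0 v=0
  t=1 PE[0][0]: acc=21 h=3 v=2
  t=1 PE[0][1]: acc=15 h=5 v=3
  t=2 PE[0][0]: acc=21 h=0 v=0
  t=2 PE[0][1]: acc=36 h=3 v=7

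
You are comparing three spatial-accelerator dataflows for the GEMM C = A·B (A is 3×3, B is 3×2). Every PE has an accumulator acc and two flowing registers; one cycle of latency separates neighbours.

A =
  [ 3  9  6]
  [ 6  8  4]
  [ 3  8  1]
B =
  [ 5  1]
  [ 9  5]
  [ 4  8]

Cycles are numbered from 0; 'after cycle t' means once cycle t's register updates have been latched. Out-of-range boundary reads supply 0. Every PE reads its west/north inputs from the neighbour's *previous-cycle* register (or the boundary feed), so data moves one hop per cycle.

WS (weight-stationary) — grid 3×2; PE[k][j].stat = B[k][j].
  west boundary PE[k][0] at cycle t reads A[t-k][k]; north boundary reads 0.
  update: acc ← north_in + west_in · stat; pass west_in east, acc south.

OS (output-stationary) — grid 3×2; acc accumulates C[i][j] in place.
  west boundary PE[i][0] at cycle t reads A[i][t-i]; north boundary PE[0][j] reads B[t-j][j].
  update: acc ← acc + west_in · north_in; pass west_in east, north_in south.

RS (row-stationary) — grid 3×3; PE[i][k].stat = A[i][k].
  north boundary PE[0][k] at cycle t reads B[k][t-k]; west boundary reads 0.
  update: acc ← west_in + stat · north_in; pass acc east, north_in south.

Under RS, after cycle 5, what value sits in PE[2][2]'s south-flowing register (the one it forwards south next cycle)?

register = 8

RS (3×3). Following PE[2][2] plus its west/north inputs:
  [0] (1,2) acc=0 (h:0 v:0)
  [0] (2,1) acc=0 (h:0 v:0)
  [0] (2,2) acc=0 (h:0 v:0)
  [1] (1,2) acc=0 (h:0 v:0)
  [1] (2,1) acc=0 (h:0 v:0)
  [1] (2,2) acc=0 (h:0 v:0)
  [2] (1,2) acc=0 (h:0 v:0)
  [2] (2,1) acc=0 (h:0 v:0)
  [2] (2,2) acc=0 (h:0 v:0)
  [3] (1,2) acc=118 (h:118 v:4)
  [3] (2,1) acc=87 (h:87 v:9)
  [3] (2,2) acc=0 (h:0 v:0)
  [4] (1,2) acc=78 (h:78 v:8)
  [4] (2,1) acc=43 (h:43 v:5)
  [4] (2,2) acc=91 (h:91 v:4)
  [5] (1,2) acc=0 (h:0 v:0)
  [5] (2,1) acc=0 (h:0 v:0)
  [5] (2,2) acc=51 (h:51 v:8)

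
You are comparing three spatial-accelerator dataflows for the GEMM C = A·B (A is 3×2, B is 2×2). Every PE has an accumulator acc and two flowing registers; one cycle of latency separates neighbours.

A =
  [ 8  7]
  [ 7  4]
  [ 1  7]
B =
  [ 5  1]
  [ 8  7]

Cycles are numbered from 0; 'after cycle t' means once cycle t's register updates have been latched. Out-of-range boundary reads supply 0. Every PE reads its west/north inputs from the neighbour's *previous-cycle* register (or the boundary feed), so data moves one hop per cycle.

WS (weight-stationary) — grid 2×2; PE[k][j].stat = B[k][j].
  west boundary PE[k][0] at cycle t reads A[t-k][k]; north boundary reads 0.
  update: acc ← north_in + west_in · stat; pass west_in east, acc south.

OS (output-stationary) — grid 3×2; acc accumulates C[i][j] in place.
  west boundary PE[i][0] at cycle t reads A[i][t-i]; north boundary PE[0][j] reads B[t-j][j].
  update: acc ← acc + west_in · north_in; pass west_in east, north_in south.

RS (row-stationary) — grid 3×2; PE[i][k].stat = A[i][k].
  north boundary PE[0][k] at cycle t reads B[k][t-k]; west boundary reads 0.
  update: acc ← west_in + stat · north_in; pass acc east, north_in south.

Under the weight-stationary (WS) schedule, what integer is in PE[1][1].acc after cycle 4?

Tracing WS — 2×2 array, target PE[1][1]:
  cycle 0: PE[0][1] → acc 0, east 0, south 0
  cycle 0: PE[1][0] → acc 0, east 0, south 0
  cycle 0: PE[1][1] → acc 0, east 0, south 0
  cycle 1: PE[0][1] → acc 8, east 8, south 8
  cycle 1: PE[1][0] → acc 96, east 7, south 96
  cycle 1: PE[1][1] → acc 0, east 0, south 0
  cycle 2: PE[0][1] → acc 7, east 7, south 7
  cycle 2: PE[1][0] → acc 67, east 4, south 67
  cycle 2: PE[1][1] → acc 57, east 7, south 57
  cycle 3: PE[0][1] → acc 1, east 1, south 1
  cycle 3: PE[1][0] → acc 61, east 7, south 61
  cycle 3: PE[1][1] → acc 35, east 4, south 35
  cycle 4: PE[0][1] → acc 0, east 0, south 0
  cycle 4: PE[1][0] → acc 0, east 0, south 0
  cycle 4: PE[1][1] → acc 50, east 7, south 50

PE[1][1].acc = 50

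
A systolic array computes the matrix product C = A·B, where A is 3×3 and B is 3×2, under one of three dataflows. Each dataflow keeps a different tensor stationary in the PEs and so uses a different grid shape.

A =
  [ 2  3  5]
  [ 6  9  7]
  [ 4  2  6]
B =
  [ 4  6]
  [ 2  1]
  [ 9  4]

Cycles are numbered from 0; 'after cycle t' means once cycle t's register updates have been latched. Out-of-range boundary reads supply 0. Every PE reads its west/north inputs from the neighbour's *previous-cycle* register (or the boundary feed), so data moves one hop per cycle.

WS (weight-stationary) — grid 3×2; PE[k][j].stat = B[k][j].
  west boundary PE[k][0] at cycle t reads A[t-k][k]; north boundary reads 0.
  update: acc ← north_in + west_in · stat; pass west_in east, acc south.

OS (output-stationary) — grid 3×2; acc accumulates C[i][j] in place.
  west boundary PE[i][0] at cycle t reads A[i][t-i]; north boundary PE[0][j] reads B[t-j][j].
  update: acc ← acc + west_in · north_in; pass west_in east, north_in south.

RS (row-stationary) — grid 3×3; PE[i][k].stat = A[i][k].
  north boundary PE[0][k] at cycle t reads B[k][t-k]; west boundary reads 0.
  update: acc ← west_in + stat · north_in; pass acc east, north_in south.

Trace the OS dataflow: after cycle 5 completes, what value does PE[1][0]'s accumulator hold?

PE[1][0].acc = 105

OS 3×2: PE[1][0] cycle-by-cycle (with neighbour feeds):
  c0 r0c0: 8 / 2 / 4
  c0 r1c0: 0 / 0 / 0
  c1 r0c0: 14 / 3 / 2
  c1 r1c0: 24 / 6 / 4
  c2 r0c0: 59 / 5 / 9
  c2 r1c0: 42 / 9 / 2
  c3 r0c0: 59 / 0 / 0
  c3 r1c0: 105 / 7 / 9
  c4 r0c0: 59 / 0 / 0
  c4 r1c0: 105 / 0 / 0
  c5 r0c0: 59 / 0 / 0
  c5 r1c0: 105 / 0 / 0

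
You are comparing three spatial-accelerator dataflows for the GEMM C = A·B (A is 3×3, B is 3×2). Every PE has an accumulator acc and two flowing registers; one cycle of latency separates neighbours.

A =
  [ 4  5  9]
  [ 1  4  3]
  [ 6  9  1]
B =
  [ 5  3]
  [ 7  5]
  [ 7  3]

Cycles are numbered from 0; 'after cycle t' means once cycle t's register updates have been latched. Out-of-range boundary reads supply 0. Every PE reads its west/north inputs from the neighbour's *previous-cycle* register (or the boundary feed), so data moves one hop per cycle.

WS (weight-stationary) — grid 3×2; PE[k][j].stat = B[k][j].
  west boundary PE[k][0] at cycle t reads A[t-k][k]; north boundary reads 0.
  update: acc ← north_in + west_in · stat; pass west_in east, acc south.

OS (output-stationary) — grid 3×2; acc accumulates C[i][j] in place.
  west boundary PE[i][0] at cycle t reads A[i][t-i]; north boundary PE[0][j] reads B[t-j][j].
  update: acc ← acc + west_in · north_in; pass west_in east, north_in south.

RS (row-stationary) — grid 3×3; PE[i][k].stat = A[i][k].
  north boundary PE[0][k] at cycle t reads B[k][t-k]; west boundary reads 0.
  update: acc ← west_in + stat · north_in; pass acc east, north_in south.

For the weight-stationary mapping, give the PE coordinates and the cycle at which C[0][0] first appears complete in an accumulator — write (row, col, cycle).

(row, col, cycle) = (2, 0, 2)

WS — PE[2][0] is where C[0][0] collects:
  t=0 PE[2][0]: acc=0 h=0 v=0
  t=1 PE[2][0]: acc=0 h=0 v=0
  t=2 PE[2][0]: acc=118 h=9 v=118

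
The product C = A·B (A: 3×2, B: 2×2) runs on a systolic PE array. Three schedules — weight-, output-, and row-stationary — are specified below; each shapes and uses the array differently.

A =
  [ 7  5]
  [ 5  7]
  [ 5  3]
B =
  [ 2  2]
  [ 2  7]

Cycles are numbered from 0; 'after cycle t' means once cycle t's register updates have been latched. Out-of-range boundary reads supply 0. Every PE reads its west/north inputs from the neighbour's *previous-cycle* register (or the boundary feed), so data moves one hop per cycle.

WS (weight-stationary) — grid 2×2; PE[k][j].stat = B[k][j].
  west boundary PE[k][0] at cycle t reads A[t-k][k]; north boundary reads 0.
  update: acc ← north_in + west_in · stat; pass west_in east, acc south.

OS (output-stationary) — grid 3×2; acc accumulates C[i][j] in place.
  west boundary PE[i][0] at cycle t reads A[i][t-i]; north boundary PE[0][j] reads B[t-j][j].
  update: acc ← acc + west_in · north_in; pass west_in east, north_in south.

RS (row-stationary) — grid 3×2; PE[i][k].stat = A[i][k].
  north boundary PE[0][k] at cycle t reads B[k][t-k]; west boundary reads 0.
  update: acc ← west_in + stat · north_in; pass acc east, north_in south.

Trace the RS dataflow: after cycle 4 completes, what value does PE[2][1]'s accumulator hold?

PE[2][1].acc = 31

RS 3×2: PE[2][1] cycle-by-cycle (with neighbour feeds):
  step 0 · PE1,1: acc=0; fwd→0 fwd↓0
  step 0 · PE2,0: acc=0; fwd→0 fwd↓0
  step 0 · PE2,1: acc=0; fwd→0 fwd↓0
  step 1 · PE1,1: acc=0; fwd→0 fwd↓0
  step 1 · PE2,0: acc=0; fwd→0 fwd↓0
  step 1 · PE2,1: acc=0; fwd→0 fwd↓0
  step 2 · PE1,1: acc=24; fwd→24 fwd↓2
  step 2 · PE2,0: acc=10; fwd→10 fwd↓2
  step 2 · PE2,1: acc=0; fwd→0 fwd↓0
  step 3 · PE1,1: acc=59; fwd→59 fwd↓7
  step 3 · PE2,0: acc=10; fwd→10 fwd↓2
  step 3 · PE2,1: acc=16; fwd→16 fwd↓2
  step 4 · PE1,1: acc=0; fwd→0 fwd↓0
  step 4 · PE2,0: acc=0; fwd→0 fwd↓0
  step 4 · PE2,1: acc=31; fwd→31 fwd↓7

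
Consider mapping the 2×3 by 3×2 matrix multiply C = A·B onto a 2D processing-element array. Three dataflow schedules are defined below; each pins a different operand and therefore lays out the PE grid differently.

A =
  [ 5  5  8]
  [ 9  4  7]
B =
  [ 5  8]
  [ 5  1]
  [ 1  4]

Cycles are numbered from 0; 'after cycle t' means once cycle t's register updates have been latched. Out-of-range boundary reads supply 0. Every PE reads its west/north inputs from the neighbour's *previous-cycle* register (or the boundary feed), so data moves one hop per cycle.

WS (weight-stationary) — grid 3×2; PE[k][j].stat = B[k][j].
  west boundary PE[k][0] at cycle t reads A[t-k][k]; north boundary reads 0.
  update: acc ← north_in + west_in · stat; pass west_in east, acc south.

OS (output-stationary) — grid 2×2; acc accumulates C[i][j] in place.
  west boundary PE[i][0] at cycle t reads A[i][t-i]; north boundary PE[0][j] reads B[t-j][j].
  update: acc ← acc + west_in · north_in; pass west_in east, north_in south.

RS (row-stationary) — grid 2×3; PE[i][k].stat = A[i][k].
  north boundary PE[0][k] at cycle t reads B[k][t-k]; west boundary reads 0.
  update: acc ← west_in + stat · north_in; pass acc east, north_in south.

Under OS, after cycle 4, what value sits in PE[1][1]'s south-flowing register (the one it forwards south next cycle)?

register = 4

OS 2×2: PE[1][1] cycle-by-cycle (with neighbour feeds):
  0: (0,1).acc=0  regs=<0,0>
  0: (1,0).acc=0  regs=<0,0>
  0: (1,1).acc=0  regs=<0,0>
  1: (0,1).acc=40  regs=<5,8>
  1: (1,0).acc=45  regs=<9,5>
  1: (1,1).acc=0  regs=<0,0>
  2: (0,1).acc=45  regs=<5,1>
  2: (1,0).acc=65  regs=<4,5>
  2: (1,1).acc=72  regs=<9,8>
  3: (0,1).acc=77  regs=<8,4>
  3: (1,0).acc=72  regs=<7,1>
  3: (1,1).acc=76  regs=<4,1>
  4: (0,1).acc=77  regs=<0,0>
  4: (1,0).acc=72  regs=<0,0>
  4: (1,1).acc=104  regs=<7,4>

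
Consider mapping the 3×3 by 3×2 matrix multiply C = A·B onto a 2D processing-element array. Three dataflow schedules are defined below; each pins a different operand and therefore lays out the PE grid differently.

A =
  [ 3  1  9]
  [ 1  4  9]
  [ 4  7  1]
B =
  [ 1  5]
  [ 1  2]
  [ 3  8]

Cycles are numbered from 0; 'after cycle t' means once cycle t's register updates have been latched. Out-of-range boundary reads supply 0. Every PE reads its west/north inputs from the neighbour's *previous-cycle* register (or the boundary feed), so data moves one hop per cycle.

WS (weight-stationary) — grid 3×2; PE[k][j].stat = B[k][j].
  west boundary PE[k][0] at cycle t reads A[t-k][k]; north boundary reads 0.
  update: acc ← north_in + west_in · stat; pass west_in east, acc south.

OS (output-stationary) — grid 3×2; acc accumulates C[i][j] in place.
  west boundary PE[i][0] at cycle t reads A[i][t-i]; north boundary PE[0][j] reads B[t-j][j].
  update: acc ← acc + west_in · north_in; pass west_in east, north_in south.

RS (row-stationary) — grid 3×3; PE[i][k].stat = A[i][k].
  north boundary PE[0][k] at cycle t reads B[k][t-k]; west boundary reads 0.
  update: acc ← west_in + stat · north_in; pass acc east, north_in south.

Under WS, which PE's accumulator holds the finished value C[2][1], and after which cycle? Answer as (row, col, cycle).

WS — PE[2][1] is where C[2][1] collects:
  after 0 — PE[2][1] acc=0, pass-E 0, pass-S 0
  after 1 — PE[2][1] acc=0, pass-E 0, pass-S 0
  after 2 — PE[2][1] acc=0, pass-E 0, pass-S 0
  after 3 — PE[2][1] acc=89, pass-E 9, pass-S 89
  after 4 — PE[2][1] acc=85, pass-E 9, pass-S 85
  after 5 — PE[2][1] acc=42, pass-E 1, pass-S 42

(row, col, cycle) = (2, 1, 5)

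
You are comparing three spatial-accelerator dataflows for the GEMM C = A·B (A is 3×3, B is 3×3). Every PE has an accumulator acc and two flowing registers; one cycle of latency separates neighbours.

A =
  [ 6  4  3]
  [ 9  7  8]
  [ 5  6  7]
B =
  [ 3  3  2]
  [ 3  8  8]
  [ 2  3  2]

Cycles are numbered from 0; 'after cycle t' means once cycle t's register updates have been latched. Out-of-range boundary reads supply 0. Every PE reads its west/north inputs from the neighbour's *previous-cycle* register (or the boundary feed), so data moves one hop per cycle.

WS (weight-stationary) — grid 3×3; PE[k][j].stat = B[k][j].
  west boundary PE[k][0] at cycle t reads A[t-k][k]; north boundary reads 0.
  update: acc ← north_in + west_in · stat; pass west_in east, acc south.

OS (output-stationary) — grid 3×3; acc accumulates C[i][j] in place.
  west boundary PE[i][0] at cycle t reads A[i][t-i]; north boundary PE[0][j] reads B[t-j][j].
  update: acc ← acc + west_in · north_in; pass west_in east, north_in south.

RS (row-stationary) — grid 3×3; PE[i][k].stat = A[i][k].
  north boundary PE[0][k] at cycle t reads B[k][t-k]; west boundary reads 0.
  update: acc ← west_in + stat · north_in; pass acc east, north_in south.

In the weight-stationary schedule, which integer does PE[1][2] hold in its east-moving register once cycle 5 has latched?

WS 3×3: PE[1][2] cycle-by-cycle (with neighbour feeds):
  t=0 PE[0][2]: acc=0 h=0 v=0
  t=0 PE[1][1]: acc=0 h=0 v=0
  t=0 PE[1][2]: acc=0 h=0 v=0
  t=1 PE[0][2]: acc=0 h=0 v=0
  t=1 PE[1][1]: acc=0 h=0 v=0
  t=1 PE[1][2]: acc=0 h=0 v=0
  t=2 PE[0][2]: acc=12 h=6 v=12
  t=2 PE[1][1]: acc=50 h=4 v=50
  t=2 PE[1][2]: acc=0 h=0 v=0
  t=3 PE[0][2]: acc=18 h=9 v=18
  t=3 PE[1][1]: acc=83 h=7 v=83
  t=3 PE[1][2]: acc=44 h=4 v=44
  t=4 PE[0][2]: acc=10 h=5 v=10
  t=4 PE[1][1]: acc=63 h=6 v=63
  t=4 PE[1][2]: acc=74 h=7 v=74
  t=5 PE[0][2]: acc=0 h=0 v=0
  t=5 PE[1][1]: acc=0 h=0 v=0
  t=5 PE[1][2]: acc=58 h=6 v=58

register = 6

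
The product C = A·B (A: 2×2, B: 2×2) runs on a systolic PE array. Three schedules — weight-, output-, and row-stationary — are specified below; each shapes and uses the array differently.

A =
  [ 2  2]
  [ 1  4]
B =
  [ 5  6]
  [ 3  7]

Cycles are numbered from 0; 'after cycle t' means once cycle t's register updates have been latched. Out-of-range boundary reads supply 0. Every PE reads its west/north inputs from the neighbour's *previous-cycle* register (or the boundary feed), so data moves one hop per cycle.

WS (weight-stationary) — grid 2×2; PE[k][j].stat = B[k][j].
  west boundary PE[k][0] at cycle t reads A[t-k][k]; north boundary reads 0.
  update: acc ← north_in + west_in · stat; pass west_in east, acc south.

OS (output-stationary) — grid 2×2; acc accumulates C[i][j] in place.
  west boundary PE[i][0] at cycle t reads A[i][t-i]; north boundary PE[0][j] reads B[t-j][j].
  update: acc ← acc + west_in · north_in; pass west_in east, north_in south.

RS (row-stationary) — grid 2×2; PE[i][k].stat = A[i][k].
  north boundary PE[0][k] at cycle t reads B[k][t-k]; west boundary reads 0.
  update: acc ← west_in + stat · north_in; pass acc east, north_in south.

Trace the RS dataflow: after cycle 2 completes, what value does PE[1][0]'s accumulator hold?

Tracing RS — 2×2 array, target PE[1][0]:
  step 0 · PE0,0: acc=10; fwd→10 fwd↓5
  step 0 · PE1,0: acc=0; fwd→0 fwd↓0
  step 1 · PE0,0: acc=12; fwd→12 fwd↓6
  step 1 · PE1,0: acc=5; fwd→5 fwd↓5
  step 2 · PE0,0: acc=0; fwd→0 fwd↓0
  step 2 · PE1,0: acc=6; fwd→6 fwd↓6

PE[1][0].acc = 6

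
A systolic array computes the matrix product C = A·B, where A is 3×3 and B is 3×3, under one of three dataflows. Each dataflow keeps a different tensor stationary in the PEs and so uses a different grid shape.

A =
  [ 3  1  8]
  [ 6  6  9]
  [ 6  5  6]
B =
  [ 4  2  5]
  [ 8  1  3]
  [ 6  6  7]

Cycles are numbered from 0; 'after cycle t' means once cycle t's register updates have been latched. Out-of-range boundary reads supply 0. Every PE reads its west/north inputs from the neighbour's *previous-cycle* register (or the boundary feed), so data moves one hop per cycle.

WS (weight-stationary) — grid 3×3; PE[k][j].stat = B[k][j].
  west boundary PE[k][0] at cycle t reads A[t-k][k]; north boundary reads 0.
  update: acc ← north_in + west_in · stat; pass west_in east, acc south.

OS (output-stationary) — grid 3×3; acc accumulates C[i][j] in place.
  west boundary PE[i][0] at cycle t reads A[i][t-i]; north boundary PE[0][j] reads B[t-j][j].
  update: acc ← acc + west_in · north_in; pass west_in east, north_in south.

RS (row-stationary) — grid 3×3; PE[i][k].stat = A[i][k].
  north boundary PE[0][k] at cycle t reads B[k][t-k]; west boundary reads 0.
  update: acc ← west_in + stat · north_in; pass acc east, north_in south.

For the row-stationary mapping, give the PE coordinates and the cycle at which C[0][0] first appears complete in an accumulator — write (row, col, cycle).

RS: C[0][0] accumulates in PE[0][2]:
  step 0 · PE0,2: acc=0; fwd→0 fwd↓0
  step 1 · PE0,2: acc=0; fwd→0 fwd↓0
  step 2 · PE0,2: acc=68; fwd→68 fwd↓6

(row, col, cycle) = (0, 2, 2)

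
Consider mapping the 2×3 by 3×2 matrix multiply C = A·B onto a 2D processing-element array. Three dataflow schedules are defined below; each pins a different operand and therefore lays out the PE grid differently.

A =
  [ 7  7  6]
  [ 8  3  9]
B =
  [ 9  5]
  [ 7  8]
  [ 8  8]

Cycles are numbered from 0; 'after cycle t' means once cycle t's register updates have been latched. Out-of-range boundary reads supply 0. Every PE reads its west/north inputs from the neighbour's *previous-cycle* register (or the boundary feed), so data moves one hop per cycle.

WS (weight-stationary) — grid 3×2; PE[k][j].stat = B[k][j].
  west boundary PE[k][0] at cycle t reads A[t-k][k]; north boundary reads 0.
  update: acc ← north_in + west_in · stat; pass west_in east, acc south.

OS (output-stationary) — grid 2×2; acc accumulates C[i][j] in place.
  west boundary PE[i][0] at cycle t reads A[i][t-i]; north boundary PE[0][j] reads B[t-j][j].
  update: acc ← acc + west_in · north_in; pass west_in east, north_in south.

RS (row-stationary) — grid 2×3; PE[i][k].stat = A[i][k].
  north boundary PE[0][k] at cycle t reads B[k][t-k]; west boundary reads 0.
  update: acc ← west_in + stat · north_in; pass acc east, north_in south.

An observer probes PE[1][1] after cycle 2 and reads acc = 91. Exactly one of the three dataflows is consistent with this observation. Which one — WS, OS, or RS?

Under WS (3×2), PE[1][1]:
  c0 r1c1: 0 / 0 / 0
  c1 r1c1: 0 / 0 / 0
  c2 r1c1: 91 / 7 / 91
Under OS (2×2), PE[1][1]:
  c0 r1c1: 0 / 0 / 0
  c1 r1c1: 0 / 0 / 0
  c2 r1c1: 40 / 8 / 5
Under RS (2×3), PE[1][1]:
  c0 r1c1: 0 / 0 / 0
  c1 r1c1: 0 / 0 / 0
  c2 r1c1: 93 / 93 / 7

dataflow = WS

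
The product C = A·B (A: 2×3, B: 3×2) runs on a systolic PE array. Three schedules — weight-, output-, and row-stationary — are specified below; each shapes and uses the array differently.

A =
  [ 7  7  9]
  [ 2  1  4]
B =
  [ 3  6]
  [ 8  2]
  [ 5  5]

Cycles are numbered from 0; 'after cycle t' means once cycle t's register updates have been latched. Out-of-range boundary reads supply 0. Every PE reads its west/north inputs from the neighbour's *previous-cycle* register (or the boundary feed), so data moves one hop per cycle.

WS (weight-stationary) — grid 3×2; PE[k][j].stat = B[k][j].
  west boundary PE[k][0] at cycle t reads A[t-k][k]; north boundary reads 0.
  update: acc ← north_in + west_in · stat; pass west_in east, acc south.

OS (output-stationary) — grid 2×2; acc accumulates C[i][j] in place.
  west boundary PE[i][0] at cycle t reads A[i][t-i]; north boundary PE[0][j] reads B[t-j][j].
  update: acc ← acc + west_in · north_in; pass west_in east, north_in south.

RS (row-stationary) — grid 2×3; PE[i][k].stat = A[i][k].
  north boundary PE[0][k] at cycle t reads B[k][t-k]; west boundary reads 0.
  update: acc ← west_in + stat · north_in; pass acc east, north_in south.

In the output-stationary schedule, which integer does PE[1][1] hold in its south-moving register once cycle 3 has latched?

register = 2

OS (2×2). Following PE[1][1] plus its west/north inputs:
  t=0 PE[0][1]: acc=0 h=0 v=0
  t=0 PE[1][0]: acc=0 h=0 v=0
  t=0 PE[1][1]: acc=0 h=0 v=0
  t=1 PE[0][1]: acc=42 h=7 v=6
  t=1 PE[1][0]: acc=6 h=2 v=3
  t=1 PE[1][1]: acc=0 h=0 v=0
  t=2 PE[0][1]: acc=56 h=7 v=2
  t=2 PE[1][0]: acc=14 h=1 v=8
  t=2 PE[1][1]: acc=12 h=2 v=6
  t=3 PE[0][1]: acc=101 h=9 v=5
  t=3 PE[1][0]: acc=34 h=4 v=5
  t=3 PE[1][1]: acc=14 h=1 v=2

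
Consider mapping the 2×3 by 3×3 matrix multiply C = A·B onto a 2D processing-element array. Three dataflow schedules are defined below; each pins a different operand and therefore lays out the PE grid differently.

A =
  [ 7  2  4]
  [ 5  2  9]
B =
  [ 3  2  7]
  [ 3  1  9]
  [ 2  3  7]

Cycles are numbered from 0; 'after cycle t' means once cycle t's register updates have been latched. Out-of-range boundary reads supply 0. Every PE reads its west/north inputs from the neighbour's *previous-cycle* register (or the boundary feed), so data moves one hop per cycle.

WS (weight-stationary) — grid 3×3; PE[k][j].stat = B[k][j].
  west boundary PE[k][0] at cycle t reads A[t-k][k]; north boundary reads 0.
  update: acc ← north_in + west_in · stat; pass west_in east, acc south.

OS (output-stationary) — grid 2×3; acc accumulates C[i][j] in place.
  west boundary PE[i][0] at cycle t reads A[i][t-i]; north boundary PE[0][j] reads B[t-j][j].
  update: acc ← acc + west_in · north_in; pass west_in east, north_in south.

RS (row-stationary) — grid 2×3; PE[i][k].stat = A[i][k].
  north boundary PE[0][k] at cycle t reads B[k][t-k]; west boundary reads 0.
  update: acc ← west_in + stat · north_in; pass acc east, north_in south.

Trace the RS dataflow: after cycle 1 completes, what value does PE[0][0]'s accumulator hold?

Tracing RS — 2×3 array, target PE[0][0]:
  step 0 · PE0,0: acc=21; fwd→21 fwd↓3
  step 1 · PE0,0: acc=14; fwd→14 fwd↓2

PE[0][0].acc = 14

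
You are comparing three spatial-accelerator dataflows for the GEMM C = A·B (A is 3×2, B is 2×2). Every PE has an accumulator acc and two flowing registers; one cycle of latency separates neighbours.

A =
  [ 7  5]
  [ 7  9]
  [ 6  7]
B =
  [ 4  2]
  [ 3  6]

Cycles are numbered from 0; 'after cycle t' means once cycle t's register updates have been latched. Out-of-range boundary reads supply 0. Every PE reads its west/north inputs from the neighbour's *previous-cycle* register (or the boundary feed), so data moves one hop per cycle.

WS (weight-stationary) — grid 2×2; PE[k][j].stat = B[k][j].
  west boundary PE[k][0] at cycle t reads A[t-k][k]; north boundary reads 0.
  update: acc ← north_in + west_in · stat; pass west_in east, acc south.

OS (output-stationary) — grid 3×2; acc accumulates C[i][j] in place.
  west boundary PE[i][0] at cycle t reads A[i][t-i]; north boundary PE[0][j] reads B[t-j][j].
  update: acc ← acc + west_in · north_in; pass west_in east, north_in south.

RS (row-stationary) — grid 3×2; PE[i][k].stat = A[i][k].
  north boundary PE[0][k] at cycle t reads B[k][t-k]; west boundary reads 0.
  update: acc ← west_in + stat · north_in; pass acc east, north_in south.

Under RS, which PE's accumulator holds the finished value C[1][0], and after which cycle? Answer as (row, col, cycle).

(row, col, cycle) = (1, 1, 2)

Under RS, C[1][0] lands at PE[1][1]:
  cycle 0: PE[1][1] → acc 0, east 0, south 0
  cycle 1: PE[1][1] → acc 0, east 0, south 0
  cycle 2: PE[1][1] → acc 55, east 55, south 3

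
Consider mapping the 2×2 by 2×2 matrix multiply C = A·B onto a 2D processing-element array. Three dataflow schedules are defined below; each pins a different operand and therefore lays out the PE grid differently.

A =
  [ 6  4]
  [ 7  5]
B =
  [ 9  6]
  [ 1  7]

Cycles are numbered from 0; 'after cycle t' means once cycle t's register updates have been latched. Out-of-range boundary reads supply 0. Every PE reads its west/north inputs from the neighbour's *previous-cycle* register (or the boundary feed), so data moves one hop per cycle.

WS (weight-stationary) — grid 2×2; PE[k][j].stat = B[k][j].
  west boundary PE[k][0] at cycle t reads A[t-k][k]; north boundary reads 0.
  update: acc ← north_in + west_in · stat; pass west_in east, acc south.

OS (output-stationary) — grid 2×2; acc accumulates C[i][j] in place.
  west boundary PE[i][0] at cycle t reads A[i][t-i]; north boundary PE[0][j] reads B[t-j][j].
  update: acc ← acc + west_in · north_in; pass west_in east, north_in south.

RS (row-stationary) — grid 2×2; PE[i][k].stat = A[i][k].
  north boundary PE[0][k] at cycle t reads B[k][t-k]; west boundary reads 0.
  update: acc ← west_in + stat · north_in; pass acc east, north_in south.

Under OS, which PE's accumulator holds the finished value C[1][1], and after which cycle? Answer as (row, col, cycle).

(row, col, cycle) = (1, 1, 3)

OS — PE[1][1] is where C[1][1] collects:
  0: (1,1).acc=0  regs=<0,0>
  1: (1,1).acc=0  regs=<0,0>
  2: (1,1).acc=42  regs=<7,6>
  3: (1,1).acc=77  regs=<5,7>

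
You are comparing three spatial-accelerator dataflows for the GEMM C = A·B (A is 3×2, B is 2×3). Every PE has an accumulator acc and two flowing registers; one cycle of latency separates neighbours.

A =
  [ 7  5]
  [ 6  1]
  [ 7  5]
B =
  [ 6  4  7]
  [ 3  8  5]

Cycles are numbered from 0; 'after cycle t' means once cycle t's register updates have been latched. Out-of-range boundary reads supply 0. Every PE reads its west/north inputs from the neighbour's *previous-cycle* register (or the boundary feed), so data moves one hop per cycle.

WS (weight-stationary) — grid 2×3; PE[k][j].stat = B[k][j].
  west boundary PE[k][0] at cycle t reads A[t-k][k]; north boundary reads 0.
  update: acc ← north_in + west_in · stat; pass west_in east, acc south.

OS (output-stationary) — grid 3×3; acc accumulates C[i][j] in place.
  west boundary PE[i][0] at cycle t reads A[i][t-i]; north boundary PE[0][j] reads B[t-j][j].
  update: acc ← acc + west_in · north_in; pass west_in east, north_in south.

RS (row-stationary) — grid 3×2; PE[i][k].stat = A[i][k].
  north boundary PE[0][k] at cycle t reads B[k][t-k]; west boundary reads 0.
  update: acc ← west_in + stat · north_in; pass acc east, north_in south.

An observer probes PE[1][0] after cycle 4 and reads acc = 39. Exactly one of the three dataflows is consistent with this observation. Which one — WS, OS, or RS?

dataflow = OS

Under WS (2×3), PE[1][0]:
  @0  [1,0]  acc 0  |  →0  ↓0
  @1  [1,0]  acc 57  |  →5  ↓57
  @2  [1,0]  acc 39  |  →1  ↓39
  @3  [1,0]  acc 57  |  →5  ↓57
  @4  [1,0]  acc 0  |  →0  ↓0
Under OS (3×3), PE[1][0]:
  @0  [1,0]  acc 0  |  →0  ↓0
  @1  [1,0]  acc 36  |  →6  ↓6
  @2  [1,0]  acc 39  |  →1  ↓3
  @3  [1,0]  acc 39  |  →0  ↓0
  @4  [1,0]  acc 39  |  →0  ↓0
Under RS (3×2), PE[1][0]:
  @0  [1,0]  acc 0  |  →0  ↓0
  @1  [1,0]  acc 36  |  →36  ↓6
  @2  [1,0]  acc 24  |  →24  ↓4
  @3  [1,0]  acc 42  |  →42  ↓7
  @4  [1,0]  acc 0  |  →0  ↓0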